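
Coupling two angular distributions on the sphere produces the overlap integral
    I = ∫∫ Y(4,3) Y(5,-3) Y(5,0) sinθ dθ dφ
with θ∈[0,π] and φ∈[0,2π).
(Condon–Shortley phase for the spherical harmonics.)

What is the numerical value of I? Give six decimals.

Checks pass: Σm=0; 14 even; l₃=5∈[1,9].
(2·4+1)(2·5+1)(2·5+1) = 1089
Δ: 4! 4! 6! / 15! → 1/3153150
sum: t=0:+1/69120 t=1:−1/1728 t=2:+1/576 t=3:−1/1728 t=4:+1/69120 = 7/11520
3j²(4 5 5; 0 0 0) = Δ·Π!·Σ² = 2/143  (sign -1)
sum: t=0:+1/6912 t=1:−1/17280 = 1/11520
3j²(4 5 5; 3 -3 0) = Δ·Π!·Σ² = 2/143  (sign -1)
combine: 4πI² = 1089·2/143·2/143 = 36/169
take √, sign +1: I = 0.13019760

0.130198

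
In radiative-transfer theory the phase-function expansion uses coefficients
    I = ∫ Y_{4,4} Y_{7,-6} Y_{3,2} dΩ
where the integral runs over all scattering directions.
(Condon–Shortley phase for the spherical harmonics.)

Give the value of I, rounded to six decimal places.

Checks pass: Σm=0; 14 even; l₃=3∈[3,11].
(2·4+1)(2·7+1)(2·3+1) = 945
Δ: 8! 0! 6! / 15! → 1/45045
sum: t=4:+1/20736 = 1/20736
3j²(4 7 3; 0 0 0) = Δ·Π!·Σ² = 35/1287  (sign -1)
sum: t=0:+1/4838400 = 1/4838400
3j²(4 7 3; 4 -6 2) = Δ·Π!·Σ² = 1/35  (sign -1)
combine: 4πI² = 945·35/1287·1/35 = 105/143
take √, sign +1: I = 0.24172507

0.241725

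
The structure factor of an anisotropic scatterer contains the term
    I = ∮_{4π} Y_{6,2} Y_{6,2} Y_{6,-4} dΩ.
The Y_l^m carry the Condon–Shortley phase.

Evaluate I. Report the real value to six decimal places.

0.128534

m-sum 0 ✓  L=18 even ✓  0≤6≤12 ✓
Π(2lᵢ+1) = 13×13×13 = 2197
triangle coeff Δ(6,6,6) = 1/325909584
Σ_t [0,6]: t=0:+1/373248000 t=1:−1/1728000 t=2:+1/110592 t=3:−1/46656 t=4:+1/110592 t=5:−1/1728000 t=6:+1/373248000 = -7/1555200
(3j)²=400/46189 [(6 6 6; 0 0 0)], sign=-1
Σ_t [2,4]: t=2:+1/1658880 t=3:−1/518400 t=4:+1/1658880 = -1/1382400
(3j)²=504/46189 [(6 6 6; 2 2 -4)], sign=-1
⇒ 4πI² = 2620800/12623809
I = (+1)√(2620800/12623809/(4π)) = 0.12853364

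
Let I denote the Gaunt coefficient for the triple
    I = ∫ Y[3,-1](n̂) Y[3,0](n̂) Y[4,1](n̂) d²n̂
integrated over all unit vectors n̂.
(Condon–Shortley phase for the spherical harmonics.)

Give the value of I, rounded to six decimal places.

-0.099323

m-sum 0 ✓  L=10 even ✓  0≤4≤6 ✓
Π(2lᵢ+1) = 7×7×9 = 441
triangle coeff Δ(3,3,4) = 1/34650
Σ_t [0,2]: t=0:+1/72 t=1:−1/16 t=2:+1/72 = -5/144
(3j)²=2/77 [(3 3 4; 0 0 0)], sign=-1
Σ_t [0,2]: t=0:+1/288 t=1:−1/24 t=2:+1/48 = -5/288
(3j)²=5/462 [(3 3 4; -1 0 1)], sign=+1
⇒ 4πI² = 15/121
I = (-1)√(15/121/(4π)) = -0.09932258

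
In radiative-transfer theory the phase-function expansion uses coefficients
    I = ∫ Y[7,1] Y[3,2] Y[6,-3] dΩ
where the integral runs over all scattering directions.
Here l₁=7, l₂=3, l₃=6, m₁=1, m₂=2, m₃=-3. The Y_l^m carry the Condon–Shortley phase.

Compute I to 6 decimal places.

0.167202

Checks pass: Σm=0; 16 even; l₃=6∈[4,10].
(2·7+1)(2·3+1)(2·6+1) = 1365
Δ: 4! 10! 2! / 17! → 1/2042040
sum: t=1:−1/207360 t=2:+1/57600 t=3:−1/207360 = 1/129600
3j²(7 3 6; 0 0 0) = Δ·Π!·Σ² = 168/12155  (sign +1)
sum: t=3:−1/362880 t=4:+1/1935360 = -13/5806080
3j²(7 3 6; 1 2 -3) = Δ·Π!·Σ² = 195/10472  (sign +1)
combine: 4πI² = 1365·168/12155·195/10472 = 12285/34969
take √, sign +1: I = 0.16720184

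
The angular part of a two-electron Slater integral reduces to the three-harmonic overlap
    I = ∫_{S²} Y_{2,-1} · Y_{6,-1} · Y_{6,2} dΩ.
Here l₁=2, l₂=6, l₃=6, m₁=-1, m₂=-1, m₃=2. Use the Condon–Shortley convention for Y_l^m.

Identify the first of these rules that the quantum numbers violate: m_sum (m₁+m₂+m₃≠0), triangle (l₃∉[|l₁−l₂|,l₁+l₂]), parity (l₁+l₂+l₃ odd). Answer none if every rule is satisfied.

none

m₁+m₂+m₃ = -1 − 1 + 2 = 0  ✓
triangle: |2−6|=4 ≤ l₃=6 ≤ 2+6=8  ✓
parity: l₁+l₂+l₃ = 14 is even  ✓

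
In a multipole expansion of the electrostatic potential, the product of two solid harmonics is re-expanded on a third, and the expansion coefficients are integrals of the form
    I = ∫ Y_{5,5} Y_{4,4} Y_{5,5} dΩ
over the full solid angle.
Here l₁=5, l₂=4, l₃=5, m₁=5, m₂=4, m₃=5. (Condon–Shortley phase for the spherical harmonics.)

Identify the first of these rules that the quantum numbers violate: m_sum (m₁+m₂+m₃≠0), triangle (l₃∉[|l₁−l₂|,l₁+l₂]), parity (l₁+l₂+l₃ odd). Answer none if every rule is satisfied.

m_sum

m₁+m₂+m₃ = 5 + 4 + 5 = 14  ✗
triangle: |5−4|=1 ≤ l₃=5 ≤ 5+4=9
parity: l₁+l₂+l₃ = 14 is even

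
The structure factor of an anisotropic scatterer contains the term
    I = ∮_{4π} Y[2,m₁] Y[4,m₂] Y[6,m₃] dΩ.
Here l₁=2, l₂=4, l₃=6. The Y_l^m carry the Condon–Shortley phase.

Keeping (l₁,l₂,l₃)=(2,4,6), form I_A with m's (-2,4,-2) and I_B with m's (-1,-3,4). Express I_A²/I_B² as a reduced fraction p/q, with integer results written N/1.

l's match ⇒ only the (l;m) 3-j factors differ between A and B.
A: triangle coeff Δ(2,4,6) = 1/6435; Σ_t [0,0]: t=0:+1/967680 = 1/967680; (3j)²=1/6435 [(2 4 6; -2 4 -2)], sign=+1
B: triangle coeff Δ(2,4,6) = 1/6435; Σ_t [0,0]: t=0:+1/30240 = 1/30240; (3j)²=16/429 [(2 4 6; -1 -3 4)], sign=+1
I_A²/I_B² = (1/6435)/(16/429) = 1/240

1/240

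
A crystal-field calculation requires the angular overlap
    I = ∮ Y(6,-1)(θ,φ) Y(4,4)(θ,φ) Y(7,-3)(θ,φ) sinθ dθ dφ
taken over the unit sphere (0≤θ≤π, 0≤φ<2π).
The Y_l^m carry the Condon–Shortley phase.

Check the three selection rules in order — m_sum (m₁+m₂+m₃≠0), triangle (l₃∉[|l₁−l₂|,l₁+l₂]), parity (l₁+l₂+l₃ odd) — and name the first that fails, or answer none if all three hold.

parity

Σmᵢ = 0  ✓
l₃∈[|l₁−l₂|,l₁+l₂]=[2,10], have l₃=7  ✓
Σlᵢ = 17 ⇒ odd  ✗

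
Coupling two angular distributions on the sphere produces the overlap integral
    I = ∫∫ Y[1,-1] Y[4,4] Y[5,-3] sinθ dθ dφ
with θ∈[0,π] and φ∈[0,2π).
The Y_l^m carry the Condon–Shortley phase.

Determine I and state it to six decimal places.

-0.049106

Rules hold: Σm=0, L=10 even, 3≤5≤5.
N = 3·9·11 = 297
Δ = 0!·2!·8!/11! = 1/495
Racah Σ t=0..0: t=0:+1/576 = 1/576
⇒ 3j(1 4 5; 0 0 0)² = 5/99, sgn -1
Racah Σ t=0..0: t=0:+1/80640 = 1/80640
⇒ 3j(1 4 5; -1 4 -3)² = 1/495, sgn +1
4πI² = N·(3j₀)²·(3jₘ)² = 1/33
I = -1·√(0.030303/4π) = -0.04910640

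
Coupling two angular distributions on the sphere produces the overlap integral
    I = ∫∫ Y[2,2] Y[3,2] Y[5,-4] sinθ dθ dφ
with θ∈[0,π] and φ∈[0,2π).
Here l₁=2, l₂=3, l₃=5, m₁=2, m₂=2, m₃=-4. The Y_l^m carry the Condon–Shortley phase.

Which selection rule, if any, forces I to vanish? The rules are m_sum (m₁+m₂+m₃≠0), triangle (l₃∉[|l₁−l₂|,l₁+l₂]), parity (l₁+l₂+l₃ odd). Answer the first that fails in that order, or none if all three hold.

Σmᵢ = 0  ✓
l₃∈[|l₁−l₂|,l₁+l₂]=[1,5], have l₃=5  ✓
Σlᵢ = 10 ⇒ even  ✓

none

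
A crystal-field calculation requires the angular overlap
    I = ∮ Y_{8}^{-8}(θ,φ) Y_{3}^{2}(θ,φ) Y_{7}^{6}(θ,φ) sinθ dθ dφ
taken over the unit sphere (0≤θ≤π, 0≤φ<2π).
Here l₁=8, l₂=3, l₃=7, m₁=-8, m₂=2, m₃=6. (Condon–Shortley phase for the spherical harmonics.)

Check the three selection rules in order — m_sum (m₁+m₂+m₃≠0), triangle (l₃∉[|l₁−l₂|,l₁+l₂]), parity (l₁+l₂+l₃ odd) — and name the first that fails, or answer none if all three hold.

none

m₁+m₂+m₃ = -8 + 2 + 6 = 0  ✓
triangle: |8−3|=5 ≤ l₃=7 ≤ 8+3=11  ✓
parity: l₁+l₂+l₃ = 18 is even  ✓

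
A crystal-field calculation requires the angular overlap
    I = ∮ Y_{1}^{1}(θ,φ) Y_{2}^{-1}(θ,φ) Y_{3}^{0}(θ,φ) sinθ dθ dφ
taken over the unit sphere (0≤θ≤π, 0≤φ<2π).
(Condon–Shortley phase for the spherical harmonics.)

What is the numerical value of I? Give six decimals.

0.143048

m-sum 0 ✓  L=6 even ✓  1≤3≤3 ✓
Π(2lᵢ+1) = 3×5×7 = 105
triangle coeff Δ(1,2,3) = 1/105
Σ_t [0,0]: t=0:+1/4 = 1/4
(3j)²=3/35 [(1 2 3; 0 0 0)], sign=-1
Σ_t [0,0]: t=0:+1/12 = 1/12
(3j)²=1/35 [(1 2 3; 1 -1 0)], sign=-1
⇒ 4πI² = 9/35
I = (+1)√(9/35/(4π)) = 0.14304817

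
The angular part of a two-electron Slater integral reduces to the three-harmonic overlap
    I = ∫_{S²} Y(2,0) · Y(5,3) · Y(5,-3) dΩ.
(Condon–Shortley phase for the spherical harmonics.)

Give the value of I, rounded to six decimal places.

Checks pass: Σm=0; 12 even; l₃=5∈[3,7].
(2·2+1)(2·5+1)(2·5+1) = 605
Δ: 2! 2! 8! / 13! → 1/38610
sum: t=0:+1/2880 t=1:−1/576 t=2:+1/2880 = -1/960
3j²(2 5 5; 0 0 0) = Δ·Π!·Σ² = 10/429  (sign +1)
sum: t=0:+1/161280 t=1:−1/5040 t=2:+1/5760 = -1/53760
3j²(2 5 5; 0 3 -3) = Δ·Π!·Σ² = 1/4290  (sign -1)
combine: 4πI² = 605·10/429·1/4290 = 5/1521
take √, sign -1: I = -0.01617393

-0.016174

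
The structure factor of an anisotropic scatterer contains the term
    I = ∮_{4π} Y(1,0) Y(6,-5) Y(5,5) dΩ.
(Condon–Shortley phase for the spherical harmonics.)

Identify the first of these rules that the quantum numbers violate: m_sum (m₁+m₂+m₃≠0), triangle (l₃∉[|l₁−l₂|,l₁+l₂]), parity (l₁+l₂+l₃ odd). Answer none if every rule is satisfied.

none

azimuthal sum: 0 − 5 + 5 = 0  ✓
5 ≤ 5 ≤ 7 (triangle on l)  ✓
L = 1 + 6 + 5 = 12 (even)  ✓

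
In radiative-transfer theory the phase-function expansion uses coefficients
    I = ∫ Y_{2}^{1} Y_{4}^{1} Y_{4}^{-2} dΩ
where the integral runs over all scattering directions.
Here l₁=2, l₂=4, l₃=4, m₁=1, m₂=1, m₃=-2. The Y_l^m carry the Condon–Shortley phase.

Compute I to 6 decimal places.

m-sum 0 ✓  L=10 even ✓  2≤4≤6 ✓
Π(2lᵢ+1) = 5×9×9 = 405
triangle coeff Δ(2,4,4) = 1/13860
Σ_t [0,2]: t=0:+1/192 t=1:−1/36 t=2:+1/192 = -5/288
(3j)²=20/693 [(2 4 4; 0 0 0)], sign=-1
Σ_t [0,1]: t=0:+1/240 t=1:−1/96 = -1/160
(3j)²=27/1540 [(2 4 4; 1 1 -2)], sign=-1
⇒ 4πI² = 1215/5929
I = (+1)√(1215/5929/(4π)) = 0.12770047

0.127700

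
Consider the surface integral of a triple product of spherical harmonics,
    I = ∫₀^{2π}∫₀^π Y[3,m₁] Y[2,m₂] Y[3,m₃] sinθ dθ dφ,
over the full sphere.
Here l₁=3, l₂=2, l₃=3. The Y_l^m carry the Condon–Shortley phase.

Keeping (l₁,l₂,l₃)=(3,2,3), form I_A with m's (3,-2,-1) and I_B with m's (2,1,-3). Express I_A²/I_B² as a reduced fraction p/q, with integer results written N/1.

l's match ⇒ only the (l;m) 3-j factors differ between A and B.
A: triangle coeff Δ(3,2,3) = 1/3780; Σ_t [0,0]: t=0:+1/96 = 1/96; (3j)²=1/42 [(3 2 3; 3 -2 -1)], sign=+1
B: triangle coeff Δ(3,2,3) = 1/3780; Σ_t [1,1]: t=1:−1/48 = -1/48; (3j)²=5/84 [(3 2 3; 2 1 -3)], sign=-1
I_A²/I_B² = (1/42)/(5/84) = 2/5

2/5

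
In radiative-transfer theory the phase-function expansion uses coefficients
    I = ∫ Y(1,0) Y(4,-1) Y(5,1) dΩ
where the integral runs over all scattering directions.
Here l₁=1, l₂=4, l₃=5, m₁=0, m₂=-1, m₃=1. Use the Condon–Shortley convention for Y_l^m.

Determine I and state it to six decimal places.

Checks pass: Σm=0; 10 even; l₃=5∈[3,5].
(2·1+1)(2·4+1)(2·5+1) = 297
Δ: 0! 2! 8! / 11! → 1/495
sum: t=0:+1/576 = 1/576
3j²(1 4 5; 0 0 0) = Δ·Π!·Σ² = 5/99  (sign -1)
sum: t=0:+1/720 = 1/720
3j²(1 4 5; 0 -1 1) = Δ·Π!·Σ² = 8/165  (sign +1)
combine: 4πI² = 297·5/99·8/165 = 8/11
take √, sign -1: I = -0.24057125

-0.240571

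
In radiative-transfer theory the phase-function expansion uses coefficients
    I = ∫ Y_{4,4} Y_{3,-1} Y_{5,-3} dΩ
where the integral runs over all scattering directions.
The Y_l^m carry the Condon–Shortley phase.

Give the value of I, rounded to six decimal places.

0.169606

m-sum 0 ✓  L=12 even ✓  1≤5≤7 ✓
Π(2lᵢ+1) = 9×7×11 = 693
triangle coeff Δ(4,3,5) = 1/180180
Σ_t [0,2]: t=0:+1/576 t=1:−1/144 t=2:+1/576 = -1/288
(3j)²=20/1001 [(4 3 5; 0 0 0)], sign=+1
Σ_t [0,0]: t=0:+1/5760 = 1/5760
(3j)²=56/2145 [(4 3 5; 4 -1 -3)], sign=+1
⇒ 4πI² = 672/1859
I = (+1)√(672/1859/(4π)) = 0.16960553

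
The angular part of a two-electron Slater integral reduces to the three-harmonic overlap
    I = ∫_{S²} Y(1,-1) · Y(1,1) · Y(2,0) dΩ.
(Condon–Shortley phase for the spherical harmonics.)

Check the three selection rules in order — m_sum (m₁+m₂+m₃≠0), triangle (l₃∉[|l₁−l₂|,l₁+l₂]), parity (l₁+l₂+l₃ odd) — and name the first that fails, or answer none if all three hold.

none

Σmᵢ = 0  ✓
l₃∈[|l₁−l₂|,l₁+l₂]=[0,2], have l₃=2  ✓
Σlᵢ = 4 ⇒ even  ✓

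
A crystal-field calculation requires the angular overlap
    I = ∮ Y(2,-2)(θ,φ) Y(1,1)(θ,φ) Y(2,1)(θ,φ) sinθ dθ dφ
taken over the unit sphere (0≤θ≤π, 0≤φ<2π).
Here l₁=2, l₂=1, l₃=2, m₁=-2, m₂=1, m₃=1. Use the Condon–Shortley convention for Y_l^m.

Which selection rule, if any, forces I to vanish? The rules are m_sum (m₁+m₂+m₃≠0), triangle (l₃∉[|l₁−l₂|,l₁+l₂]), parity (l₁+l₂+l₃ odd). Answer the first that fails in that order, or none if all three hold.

m₁+m₂+m₃ = -2 + 1 + 1 = 0  ✓
triangle: |2−1|=1 ≤ l₃=2 ≤ 2+1=3  ✓
parity: l₁+l₂+l₃ = 5 is odd  ✗

parity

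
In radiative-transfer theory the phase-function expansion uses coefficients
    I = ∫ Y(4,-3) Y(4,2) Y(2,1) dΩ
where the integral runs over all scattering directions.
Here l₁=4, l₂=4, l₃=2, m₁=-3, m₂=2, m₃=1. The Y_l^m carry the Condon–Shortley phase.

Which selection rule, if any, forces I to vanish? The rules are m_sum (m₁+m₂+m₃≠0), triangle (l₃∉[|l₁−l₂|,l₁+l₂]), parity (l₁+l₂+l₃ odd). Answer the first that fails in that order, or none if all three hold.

none

m₁+m₂+m₃ = -3 + 2 + 1 = 0  ✓
triangle: |4−4|=0 ≤ l₃=2 ≤ 4+4=8  ✓
parity: l₁+l₂+l₃ = 10 is even  ✓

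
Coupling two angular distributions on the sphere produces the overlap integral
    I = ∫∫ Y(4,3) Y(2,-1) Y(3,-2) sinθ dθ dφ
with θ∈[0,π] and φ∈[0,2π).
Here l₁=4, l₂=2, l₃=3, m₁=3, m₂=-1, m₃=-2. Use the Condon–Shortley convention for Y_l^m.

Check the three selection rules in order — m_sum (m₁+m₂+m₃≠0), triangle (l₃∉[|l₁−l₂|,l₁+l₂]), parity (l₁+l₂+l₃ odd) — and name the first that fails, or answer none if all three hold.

azimuthal sum: 3 − 1 − 2 = 0  ✓
2 ≤ 3 ≤ 6 (triangle on l)  ✓
L = 4 + 2 + 3 = 9 (odd)  ✗

parity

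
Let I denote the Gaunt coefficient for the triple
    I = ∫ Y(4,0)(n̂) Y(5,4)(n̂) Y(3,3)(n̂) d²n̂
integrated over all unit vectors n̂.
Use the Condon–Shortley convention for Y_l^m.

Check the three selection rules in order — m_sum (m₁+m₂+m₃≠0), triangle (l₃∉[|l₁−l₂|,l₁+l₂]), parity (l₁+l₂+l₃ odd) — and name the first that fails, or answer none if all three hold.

azimuthal sum: 0 + 4 + 3 = 7  ✗
1 ≤ 3 ≤ 9 (triangle on l)
L = 4 + 5 + 3 = 12 (even)

m_sum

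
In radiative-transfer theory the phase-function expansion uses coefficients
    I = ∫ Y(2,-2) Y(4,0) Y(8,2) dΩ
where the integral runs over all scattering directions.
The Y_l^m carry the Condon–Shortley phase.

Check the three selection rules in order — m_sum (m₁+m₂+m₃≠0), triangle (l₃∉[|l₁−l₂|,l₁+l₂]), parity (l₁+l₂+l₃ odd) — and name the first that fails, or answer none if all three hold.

m₁+m₂+m₃ = -2 + 0 + 2 = 0  ✓
triangle: |2−4|=2 ≤ l₃=8 ≤ 2+4=6  ✗
parity: l₁+l₂+l₃ = 14 is even

triangle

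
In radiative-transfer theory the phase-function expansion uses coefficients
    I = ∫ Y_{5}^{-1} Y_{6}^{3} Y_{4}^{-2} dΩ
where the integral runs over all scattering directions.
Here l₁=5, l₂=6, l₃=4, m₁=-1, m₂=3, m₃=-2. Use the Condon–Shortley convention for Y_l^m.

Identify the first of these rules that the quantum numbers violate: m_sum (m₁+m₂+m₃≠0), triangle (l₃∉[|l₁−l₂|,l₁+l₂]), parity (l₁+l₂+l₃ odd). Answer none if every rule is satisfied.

Σmᵢ = 0  ✓
l₃∈[|l₁−l₂|,l₁+l₂]=[1,11], have l₃=4  ✓
Σlᵢ = 15 ⇒ odd  ✗

parity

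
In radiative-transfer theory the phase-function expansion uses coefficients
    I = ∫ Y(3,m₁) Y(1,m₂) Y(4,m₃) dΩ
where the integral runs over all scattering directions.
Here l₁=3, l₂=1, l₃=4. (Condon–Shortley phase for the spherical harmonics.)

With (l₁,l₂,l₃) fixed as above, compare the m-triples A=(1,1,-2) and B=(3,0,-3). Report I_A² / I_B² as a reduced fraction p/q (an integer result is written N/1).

Shared (l₁,l₂,l₃)=(3,1,4): N and (l;000)² cancel in I_A²/I_B².
A: Δ = 0!·6!·2!/9! = 1/252; Racah Σ t=0..0: t=0:+1/96 = 1/96; ⇒ 3j(3 1 4; 1 1 -2)² = 5/84, sgn +1
B: Δ = 0!·6!·2!/9! = 1/252; Racah Σ t=0..0: t=0:+1/720 = 1/720; ⇒ 3j(3 1 4; 3 0 -3)² = 1/36, sgn -1
I_A²/I_B² = (5/84)/(1/36) = 15/7

15/7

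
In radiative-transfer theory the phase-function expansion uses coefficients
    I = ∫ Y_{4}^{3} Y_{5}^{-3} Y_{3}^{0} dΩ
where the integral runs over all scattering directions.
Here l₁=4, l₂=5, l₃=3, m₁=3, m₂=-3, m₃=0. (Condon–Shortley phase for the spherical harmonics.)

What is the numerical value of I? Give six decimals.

0.103862

Rules hold: Σm=0, L=12 even, 1≤3≤9.
N = 9·11·7 = 693
Δ = 6!·2!·4!/13! = 1/180180
Racah Σ t=2..4: t=2:+1/576 t=3:−1/144 t=4:+1/576 = -1/288
⇒ 3j(4 5 3; 0 0 0)² = 20/1001, sgn +1
Racah Σ t=0..1: t=0:+1/2880 t=1:−1/1440 = -1/2880
⇒ 3j(4 5 3; 3 -3 0)² = 7/715, sgn +1
4πI² = N·(3j₀)²·(3jₘ)² = 252/1859
I = +1·√(0.135557/4π) = 0.10386175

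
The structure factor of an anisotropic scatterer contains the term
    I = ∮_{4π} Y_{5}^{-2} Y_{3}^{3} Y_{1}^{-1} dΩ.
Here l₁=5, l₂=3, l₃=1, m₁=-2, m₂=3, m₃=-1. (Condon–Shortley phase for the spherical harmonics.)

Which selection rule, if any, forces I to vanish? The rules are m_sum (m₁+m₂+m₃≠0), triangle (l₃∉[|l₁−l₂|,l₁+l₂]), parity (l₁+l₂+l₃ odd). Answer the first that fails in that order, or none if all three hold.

triangle

Σmᵢ = 0  ✓
l₃∈[|l₁−l₂|,l₁+l₂]=[2,8], have l₃=1  ✗
Σlᵢ = 9 ⇒ odd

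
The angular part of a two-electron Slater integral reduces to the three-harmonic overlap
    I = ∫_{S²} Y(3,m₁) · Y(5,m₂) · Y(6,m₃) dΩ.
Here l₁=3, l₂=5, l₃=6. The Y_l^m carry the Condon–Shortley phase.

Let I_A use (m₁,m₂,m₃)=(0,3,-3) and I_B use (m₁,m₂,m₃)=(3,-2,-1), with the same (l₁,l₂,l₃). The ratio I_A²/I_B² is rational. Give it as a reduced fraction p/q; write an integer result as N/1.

3/49

Same 3,5,6: normalisation and zero-m 3j drop out of the ratio.
A: Δ: 2! 4! 8! / 15! → 1/675675; sum: t=0:+1/483840 t=1:−1/20160 t=2:+1/17280 = 1/96768; 3j²(3 5 6; 0 3 -3) = Δ·Π!·Σ² = 1/1001  (sign -1)
B: Δ: 2! 4! 8! / 15! → 1/675675; sum: t=0:+1/34560 = 1/34560; 3j²(3 5 6; 3 -2 -1) = Δ·Π!·Σ² = 7/429  (sign -1)
I_A²/I_B² = (1/1001)/(7/429) = 3/49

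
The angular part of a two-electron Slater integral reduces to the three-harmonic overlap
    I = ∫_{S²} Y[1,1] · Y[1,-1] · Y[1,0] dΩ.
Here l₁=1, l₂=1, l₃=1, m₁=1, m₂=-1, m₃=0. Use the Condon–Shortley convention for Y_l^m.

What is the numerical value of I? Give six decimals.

l₁+l₂+l₃=3 is odd: 3j(l;000)=0 ⇒ I=0

0.000000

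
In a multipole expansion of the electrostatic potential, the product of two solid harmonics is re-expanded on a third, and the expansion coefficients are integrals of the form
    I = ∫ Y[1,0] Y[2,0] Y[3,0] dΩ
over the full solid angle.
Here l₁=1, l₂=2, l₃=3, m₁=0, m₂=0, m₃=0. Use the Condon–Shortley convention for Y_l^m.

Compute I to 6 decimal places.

0.247767

Rules hold: Σm=0, L=6 even, 1≤3≤3.
N = 3·5·7 = 105
Δ = 0!·2!·4!/7! = 1/105
Racah Σ t=0..0: t=0:+1/4 = 1/4
⇒ 3j(1 2 3; 0 0 0)² = 3/35, sgn -1
(m-triple is (0,0,0) — same symbol as above.)
4πI² = N·(3j₀)²·(3jₘ)² = 27/35
I = +1·√(0.771429/4π) = 0.24776670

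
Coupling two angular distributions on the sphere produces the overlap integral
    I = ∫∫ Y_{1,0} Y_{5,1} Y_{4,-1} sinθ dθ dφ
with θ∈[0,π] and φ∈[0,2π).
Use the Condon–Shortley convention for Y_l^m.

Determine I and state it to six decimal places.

Rules hold: Σm=0, L=10 even, 4≤4≤6.
N = 3·11·9 = 297
Δ = 2!·0!·8!/11! = 1/495
Racah Σ t=1..1: t=1:−1/576 = -1/576
⇒ 3j(1 5 4; 0 0 0)² = 5/99, sgn -1
Racah Σ t=1..1: t=1:−1/720 = -1/720
⇒ 3j(1 5 4; 0 1 -1)² = 8/165, sgn +1
4πI² = N·(3j₀)²·(3jₘ)² = 8/11
I = -1·√(0.727273/4π) = -0.24057125

-0.240571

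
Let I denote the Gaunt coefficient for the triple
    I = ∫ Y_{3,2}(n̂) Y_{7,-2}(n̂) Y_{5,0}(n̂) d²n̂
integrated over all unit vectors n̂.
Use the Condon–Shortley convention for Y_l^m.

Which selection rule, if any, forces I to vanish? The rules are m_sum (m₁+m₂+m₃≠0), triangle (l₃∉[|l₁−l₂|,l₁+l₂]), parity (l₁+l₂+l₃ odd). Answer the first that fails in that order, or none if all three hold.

parity

m₁+m₂+m₃ = 2 − 2 + 0 = 0  ✓
triangle: |3−7|=4 ≤ l₃=5 ≤ 3+7=10  ✓
parity: l₁+l₂+l₃ = 15 is odd  ✗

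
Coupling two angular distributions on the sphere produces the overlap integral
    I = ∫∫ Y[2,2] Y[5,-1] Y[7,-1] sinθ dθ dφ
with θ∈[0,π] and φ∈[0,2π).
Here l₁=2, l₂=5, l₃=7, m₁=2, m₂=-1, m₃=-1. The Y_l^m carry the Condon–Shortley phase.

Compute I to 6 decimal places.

-0.094812

m-sum 0 ✓  L=14 even ✓  3≤7≤7 ✓
Π(2lᵢ+1) = 5×11×15 = 825
triangle coeff Δ(2,5,7) = 1/15015
Σ_t [0,0]: t=0:+1/57600 = 1/57600
(3j)²=21/715 [(2 5 7; 0 0 0)], sign=-1
Σ_t [0,0]: t=0:+1/414720 = 1/414720
(3j)²=2/429 [(2 5 7; 2 -1 -1)], sign=+1
⇒ 4πI² = 210/1859
I = (-1)√(210/1859/(4π)) = -0.09481237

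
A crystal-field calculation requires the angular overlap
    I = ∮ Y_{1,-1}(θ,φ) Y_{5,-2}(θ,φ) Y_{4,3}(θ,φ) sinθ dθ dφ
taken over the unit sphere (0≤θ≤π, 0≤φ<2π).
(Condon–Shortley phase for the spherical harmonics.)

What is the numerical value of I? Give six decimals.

Rules hold: Σm=0, L=10 even, 4≤4≤6.
N = 3·11·9 = 297
Δ = 2!·0!·8!/11! = 1/495
Racah Σ t=1..1: t=1:−1/576 = -1/576
⇒ 3j(1 5 4; 0 0 0)² = 5/99, sgn -1
Racah Σ t=2..2: t=2:+1/10080 = 1/10080
⇒ 3j(1 5 4; -1 -2 3)² = 1/165, sgn -1
4πI² = N·(3j₀)²·(3jₘ)² = 1/11
I = +1·√(0.0909091/4π) = 0.08505478

0.085055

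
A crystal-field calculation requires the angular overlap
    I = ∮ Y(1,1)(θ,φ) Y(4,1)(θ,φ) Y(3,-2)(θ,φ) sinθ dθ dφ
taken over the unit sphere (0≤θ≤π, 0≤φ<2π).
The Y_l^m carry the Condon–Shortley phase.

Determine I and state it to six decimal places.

m-sum 0 ✓  L=8 even ✓  3≤3≤5 ✓
Π(2lᵢ+1) = 3×9×7 = 189
triangle coeff Δ(1,4,3) = 1/252
Σ_t [1,1]: t=1:−1/36 = -1/36
(3j)²=4/63 [(1 4 3; 0 0 0)], sign=+1
Σ_t [0,0]: t=0:+1/240 = 1/240
(3j)²=1/84 [(1 4 3; 1 1 -2)], sign=-1
⇒ 4πI² = 1/7
I = (-1)√(1/7/(4π)) = -0.10662181

-0.106622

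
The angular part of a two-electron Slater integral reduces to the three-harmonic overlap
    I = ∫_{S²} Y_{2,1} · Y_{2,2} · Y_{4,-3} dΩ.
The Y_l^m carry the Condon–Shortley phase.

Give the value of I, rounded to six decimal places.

Checks pass: Σm=0; 8 even; l₃=4∈[0,4].
(2·2+1)(2·2+1)(2·4+1) = 225
Δ: 0! 4! 4! / 9! → 1/630
sum: t=0:+1/16 = 1/16
3j²(2 2 4; 0 0 0) = Δ·Π!·Σ² = 2/35  (sign +1)
sum: t=0:+1/144 = 1/144
3j²(2 2 4; 1 2 -3) = Δ·Π!·Σ² = 1/18  (sign -1)
combine: 4πI² = 225·2/35·1/18 = 5/7
take √, sign -1: I = -0.23841361

-0.238414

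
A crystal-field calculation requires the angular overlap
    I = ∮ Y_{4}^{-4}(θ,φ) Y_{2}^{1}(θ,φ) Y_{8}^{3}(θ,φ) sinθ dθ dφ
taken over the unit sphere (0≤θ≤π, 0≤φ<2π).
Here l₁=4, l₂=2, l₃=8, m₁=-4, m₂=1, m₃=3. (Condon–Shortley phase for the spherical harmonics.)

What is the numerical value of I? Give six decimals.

|4−2|≤8≤4+2 violated ⇒ I = 0

0.000000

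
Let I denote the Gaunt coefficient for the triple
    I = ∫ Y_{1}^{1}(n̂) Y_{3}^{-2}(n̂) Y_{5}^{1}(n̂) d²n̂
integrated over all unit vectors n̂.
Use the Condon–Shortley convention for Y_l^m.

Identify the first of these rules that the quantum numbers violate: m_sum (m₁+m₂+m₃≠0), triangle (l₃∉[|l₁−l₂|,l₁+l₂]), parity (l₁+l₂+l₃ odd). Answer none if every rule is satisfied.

triangle

Σmᵢ = 0  ✓
l₃∈[|l₁−l₂|,l₁+l₂]=[2,4], have l₃=5  ✗
Σlᵢ = 9 ⇒ odd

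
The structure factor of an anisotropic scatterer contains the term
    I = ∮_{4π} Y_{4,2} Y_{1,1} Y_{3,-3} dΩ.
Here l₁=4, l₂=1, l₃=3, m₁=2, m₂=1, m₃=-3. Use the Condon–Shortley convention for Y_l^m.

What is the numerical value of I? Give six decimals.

Checks pass: Σm=0; 8 even; l₃=3∈[3,5].
(2·4+1)(2·1+1)(2·3+1) = 189
Δ: 2! 6! 0! / 9! → 1/252
sum: t=1:−1/36 = -1/36
3j²(4 1 3; 0 0 0) = Δ·Π!·Σ² = 4/63  (sign +1)
sum: t=2:+1/1440 = 1/1440
3j²(4 1 3; 2 1 -3) = Δ·Π!·Σ² = 1/252  (sign +1)
combine: 4πI² = 189·4/63·1/252 = 1/21
take √, sign +1: I = 0.06155813

0.061558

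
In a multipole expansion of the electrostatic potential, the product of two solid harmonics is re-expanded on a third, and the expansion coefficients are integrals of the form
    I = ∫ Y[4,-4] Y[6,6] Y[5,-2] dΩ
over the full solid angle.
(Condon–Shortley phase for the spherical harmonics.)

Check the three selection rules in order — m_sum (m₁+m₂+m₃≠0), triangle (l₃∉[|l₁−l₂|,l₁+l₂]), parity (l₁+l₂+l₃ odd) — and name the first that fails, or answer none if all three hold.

Σmᵢ = 0  ✓
l₃∈[|l₁−l₂|,l₁+l₂]=[2,10], have l₃=5  ✓
Σlᵢ = 15 ⇒ odd  ✗

parity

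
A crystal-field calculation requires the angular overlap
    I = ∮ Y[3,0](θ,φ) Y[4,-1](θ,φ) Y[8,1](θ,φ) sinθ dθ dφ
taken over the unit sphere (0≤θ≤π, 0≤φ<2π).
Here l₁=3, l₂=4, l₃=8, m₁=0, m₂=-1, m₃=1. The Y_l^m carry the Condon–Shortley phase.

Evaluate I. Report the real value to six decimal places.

|3−4|≤8≤3+4 violated ⇒ I = 0

0.000000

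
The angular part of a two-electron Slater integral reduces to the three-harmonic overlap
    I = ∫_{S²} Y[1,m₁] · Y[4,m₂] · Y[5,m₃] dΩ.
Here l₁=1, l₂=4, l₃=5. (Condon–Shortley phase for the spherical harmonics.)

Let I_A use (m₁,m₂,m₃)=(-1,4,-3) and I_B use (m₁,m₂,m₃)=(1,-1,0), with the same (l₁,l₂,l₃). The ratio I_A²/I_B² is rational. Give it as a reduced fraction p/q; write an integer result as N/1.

1/10

l's match ⇒ only the (l;m) 3-j factors differ between A and B.
A: triangle coeff Δ(1,4,5) = 1/495; Σ_t [0,0]: t=0:+1/80640 = 1/80640; (3j)²=1/495 [(1 4 5; -1 4 -3)], sign=+1
B: triangle coeff Δ(1,4,5) = 1/495; Σ_t [0,0]: t=0:+1/1440 = 1/1440; (3j)²=2/99 [(1 4 5; 1 -1 0)], sign=-1
I_A²/I_B² = (1/495)/(2/99) = 1/10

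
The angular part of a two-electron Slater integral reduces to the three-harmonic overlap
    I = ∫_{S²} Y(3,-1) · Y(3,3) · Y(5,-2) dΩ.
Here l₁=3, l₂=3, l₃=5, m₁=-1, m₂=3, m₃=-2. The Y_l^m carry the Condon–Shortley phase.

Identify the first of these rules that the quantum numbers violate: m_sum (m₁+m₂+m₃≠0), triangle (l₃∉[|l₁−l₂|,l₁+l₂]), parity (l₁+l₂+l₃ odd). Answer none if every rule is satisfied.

azimuthal sum: -1 + 3 − 2 = 0  ✓
0 ≤ 5 ≤ 6 (triangle on l)  ✓
L = 3 + 3 + 5 = 11 (odd)  ✗

parity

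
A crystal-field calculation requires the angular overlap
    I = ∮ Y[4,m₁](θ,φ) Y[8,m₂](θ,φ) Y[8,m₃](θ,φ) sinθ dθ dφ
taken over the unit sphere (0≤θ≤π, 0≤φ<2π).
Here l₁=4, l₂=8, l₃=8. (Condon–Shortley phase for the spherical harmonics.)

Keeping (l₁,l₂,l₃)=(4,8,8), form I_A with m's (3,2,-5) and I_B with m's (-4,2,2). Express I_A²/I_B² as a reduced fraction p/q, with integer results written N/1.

l's match ⇒ only the (l;m) 3-j factors differ between A and B.
A: triangle coeff Δ(4,8,8) = 1/185175900; Σ_t [0,1]: t=0:+1/1045094400 t=1:−1/313528320 = -1/447897600; (3j)²=77/5814 [(4 8 8; 3 2 -5)], sign=+1
B: triangle coeff Δ(4,8,8) = 1/185175900; Σ_t [4,4]: t=4:+1/298598400 = 1/298598400; (3j)²=70/4199 [(4 8 8; -4 2 2)], sign=+1
I_A²/I_B² = (77/5814)/(70/4199) = 143/180

143/180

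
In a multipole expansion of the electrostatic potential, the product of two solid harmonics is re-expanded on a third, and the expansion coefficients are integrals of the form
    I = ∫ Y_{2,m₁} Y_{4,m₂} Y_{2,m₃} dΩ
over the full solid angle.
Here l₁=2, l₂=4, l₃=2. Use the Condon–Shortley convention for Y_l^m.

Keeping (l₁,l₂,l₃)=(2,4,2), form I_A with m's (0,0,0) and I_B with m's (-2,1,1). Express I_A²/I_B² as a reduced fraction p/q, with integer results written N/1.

Same 2,4,2: normalisation and zero-m 3j drop out of the ratio.
A: Δ: 4! 0! 4! / 9! → 1/630; sum: t=2:+1/16 = 1/16; 3j²(2 4 2; 0 0 0) = Δ·Π!·Σ² = 2/35  (sign +1)
B: Δ: 4! 0! 4! / 9! → 1/630; sum: t=4:+1/144 = 1/144; 3j²(2 4 2; -2 1 1) = Δ·Π!·Σ² = 1/126  (sign -1)
I_A²/I_B² = (2/35)/(1/126) = 36/5

36/5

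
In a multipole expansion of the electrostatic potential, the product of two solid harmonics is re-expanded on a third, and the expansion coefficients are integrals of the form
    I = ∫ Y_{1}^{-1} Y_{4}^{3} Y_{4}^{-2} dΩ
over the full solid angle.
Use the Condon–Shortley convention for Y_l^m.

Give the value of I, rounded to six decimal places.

0.000000

L=9 odd ⇒ parity kills the (l;000) factor ⇒ I = 0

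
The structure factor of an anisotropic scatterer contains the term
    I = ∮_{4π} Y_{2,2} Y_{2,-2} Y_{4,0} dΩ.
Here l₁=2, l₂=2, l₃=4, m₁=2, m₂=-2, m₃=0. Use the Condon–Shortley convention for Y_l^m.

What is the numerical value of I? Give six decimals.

Checks pass: Σm=0; 8 even; l₃=4∈[0,4].
(2·2+1)(2·2+1)(2·4+1) = 225
Δ: 0! 4! 4! / 9! → 1/630
sum: t=0:+1/16 = 1/16
3j²(2 2 4; 0 0 0) = Δ·Π!·Σ² = 2/35  (sign +1)
sum: t=0:+1/576 = 1/576
3j²(2 2 4; 2 -2 0) = Δ·Π!·Σ² = 1/630  (sign +1)
combine: 4πI² = 225·2/35·1/630 = 1/49
take √, sign +1: I = 0.04029926

0.040299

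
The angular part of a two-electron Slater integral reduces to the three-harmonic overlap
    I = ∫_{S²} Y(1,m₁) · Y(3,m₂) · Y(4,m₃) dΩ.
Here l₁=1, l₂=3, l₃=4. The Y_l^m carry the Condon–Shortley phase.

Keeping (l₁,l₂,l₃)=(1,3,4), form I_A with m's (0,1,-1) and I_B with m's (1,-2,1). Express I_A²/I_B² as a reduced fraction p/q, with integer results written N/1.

Shared (l₁,l₂,l₃)=(1,3,4): N and (l;000)² cancel in I_A²/I_B².
A: Δ = 0!·2!·6!/9! = 1/252; Racah Σ t=0..0: t=0:+1/48 = 1/48; ⇒ 3j(1 3 4; 0 1 -1)² = 5/84, sgn -1
B: Δ = 0!·2!·6!/9! = 1/252; Racah Σ t=0..0: t=0:+1/240 = 1/240; ⇒ 3j(1 3 4; 1 -2 1)² = 1/84, sgn -1
I_A²/I_B² = (5/84)/(1/84) = 5/1

5/1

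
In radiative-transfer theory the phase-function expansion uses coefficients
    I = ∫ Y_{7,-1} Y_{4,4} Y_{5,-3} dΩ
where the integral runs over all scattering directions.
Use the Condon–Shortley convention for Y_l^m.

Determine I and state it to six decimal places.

0.073615

m-sum 0 ✓  L=16 even ✓  3≤5≤11 ✓
Π(2lᵢ+1) = 15×9×11 = 1485
triangle coeff Δ(7,4,5) = 1/6126120
Σ_t [2,4]: t=2:+1/69120 t=3:−1/20736 t=4:+1/69120 = -1/51840
(3j)²=280/21879 [(7 4 5; 0 0 0)], sign=+1
Σ_t [6,6]: t=6:+1/2073600 = 1/2073600
(3j)²=392/109395 [(7 4 5; -1 4 -3)], sign=+1
⇒ 4πI² = 109760/1611753
I = (+1)√(109760/1611753/(4π)) = 0.07361526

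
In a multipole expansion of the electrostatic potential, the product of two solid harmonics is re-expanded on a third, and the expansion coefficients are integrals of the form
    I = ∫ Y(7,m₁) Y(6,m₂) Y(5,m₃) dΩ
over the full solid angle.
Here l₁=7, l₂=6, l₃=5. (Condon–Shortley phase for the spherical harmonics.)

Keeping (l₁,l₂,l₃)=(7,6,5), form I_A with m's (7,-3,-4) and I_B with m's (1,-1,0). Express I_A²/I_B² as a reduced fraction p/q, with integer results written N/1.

21021/7225

l's match ⇒ only the (l;m) 3-j factors differ between A and B.
A: triangle coeff Δ(7,6,5) = 1/174594420; Σ_t [0,0]: t=0:+1/174182400 = 1/174182400; (3j)²=21/1615 [(7 6 5; 7 -3 -4)], sign=-1
B: triangle coeff Δ(7,6,5) = 1/174594420; Σ_t [1,5]: t=1:−1/14515200 t=2:+1/414720 t=3:−1/103680 t=4:+1/165888 t=5:−1/2073600 = -17/9676800; (3j)²=85/19019 [(7 6 5; 1 -1 0)], sign=+1
I_A²/I_B² = (21/1615)/(85/19019) = 21021/7225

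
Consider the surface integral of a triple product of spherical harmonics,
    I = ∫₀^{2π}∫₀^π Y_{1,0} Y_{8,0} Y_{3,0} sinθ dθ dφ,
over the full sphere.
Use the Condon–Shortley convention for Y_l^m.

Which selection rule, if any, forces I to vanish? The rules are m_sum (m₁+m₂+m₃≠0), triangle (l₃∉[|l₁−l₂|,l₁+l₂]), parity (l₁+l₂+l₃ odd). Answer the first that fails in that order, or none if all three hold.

Σmᵢ = 0  ✓
l₃∈[|l₁−l₂|,l₁+l₂]=[7,9], have l₃=3  ✗
Σlᵢ = 12 ⇒ even

triangle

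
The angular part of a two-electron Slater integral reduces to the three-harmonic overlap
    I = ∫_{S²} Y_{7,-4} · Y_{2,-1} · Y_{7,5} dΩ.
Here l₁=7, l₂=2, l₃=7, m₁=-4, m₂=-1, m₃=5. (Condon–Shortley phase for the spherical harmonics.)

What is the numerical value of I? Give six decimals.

m-sum 0 ✓  L=16 even ✓  5≤7≤9 ✓
Π(2lᵢ+1) = 15×5×15 = 1125
triangle coeff Δ(7,2,7) = 1/185640
Σ_t [0,2]: t=0:+1/2419200 t=1:−1/518400 t=2:+1/2419200 = -1/907200
(3j)²=56/3315 [(7 2 7; 0 0 0)], sign=+1
Σ_t [0,1]: t=0:+1/79833600 t=1:−1/14515200 = -1/17740800
(3j)²=729/30940 [(7 2 7; -4 -1 5)], sign=-1
⇒ 4πI² = 21870/48841
I = (-1)√(21870/48841/(4π)) = -0.18876748

-0.188767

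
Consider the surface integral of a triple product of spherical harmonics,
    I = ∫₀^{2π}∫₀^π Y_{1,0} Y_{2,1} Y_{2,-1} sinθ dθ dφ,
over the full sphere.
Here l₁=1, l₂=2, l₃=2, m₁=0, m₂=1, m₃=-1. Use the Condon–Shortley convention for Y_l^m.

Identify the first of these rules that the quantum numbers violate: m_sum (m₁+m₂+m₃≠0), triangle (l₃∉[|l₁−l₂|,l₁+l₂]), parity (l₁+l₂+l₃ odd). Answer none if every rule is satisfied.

parity

azimuthal sum: 0 + 1 − 1 = 0  ✓
1 ≤ 2 ≤ 3 (triangle on l)  ✓
L = 1 + 2 + 2 = 5 (odd)  ✗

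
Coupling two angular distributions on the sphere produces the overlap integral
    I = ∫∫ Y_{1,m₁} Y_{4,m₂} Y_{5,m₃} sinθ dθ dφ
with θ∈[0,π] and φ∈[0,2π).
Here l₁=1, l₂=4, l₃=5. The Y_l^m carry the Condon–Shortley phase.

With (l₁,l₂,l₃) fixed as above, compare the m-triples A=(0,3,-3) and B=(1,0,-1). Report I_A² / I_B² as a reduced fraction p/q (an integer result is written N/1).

Shared (l₁,l₂,l₃)=(1,4,5): N and (l;000)² cancel in I_A²/I_B².
A: Δ = 0!·2!·8!/11! = 1/495; Racah Σ t=0..0: t=0:+1/5040 = 1/5040; ⇒ 3j(1 4 5; 0 3 -3)² = 16/495, sgn +1
B: Δ = 0!·2!·8!/11! = 1/495; Racah Σ t=0..0: t=0:+1/1152 = 1/1152; ⇒ 3j(1 4 5; 1 0 -1)² = 1/33, sgn +1
I_A²/I_B² = (16/495)/(1/33) = 16/15

16/15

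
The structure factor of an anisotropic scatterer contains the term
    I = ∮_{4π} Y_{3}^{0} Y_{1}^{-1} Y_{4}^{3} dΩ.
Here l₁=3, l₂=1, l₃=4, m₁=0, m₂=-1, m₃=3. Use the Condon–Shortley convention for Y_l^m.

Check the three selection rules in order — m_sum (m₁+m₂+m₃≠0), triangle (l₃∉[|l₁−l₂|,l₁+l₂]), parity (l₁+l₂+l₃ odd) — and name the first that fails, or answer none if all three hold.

m₁+m₂+m₃ = 0 − 1 + 3 = 2  ✗
triangle: |3−1|=2 ≤ l₃=4 ≤ 3+1=4
parity: l₁+l₂+l₃ = 8 is even

m_sum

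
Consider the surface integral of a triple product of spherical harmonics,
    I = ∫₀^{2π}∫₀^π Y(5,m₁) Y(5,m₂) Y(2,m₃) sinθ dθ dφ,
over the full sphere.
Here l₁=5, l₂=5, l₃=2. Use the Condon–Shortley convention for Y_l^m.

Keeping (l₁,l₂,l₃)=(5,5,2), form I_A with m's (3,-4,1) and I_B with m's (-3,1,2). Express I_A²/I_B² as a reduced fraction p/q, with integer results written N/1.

Shared (l₁,l₂,l₃)=(5,5,2): N and (l;000)² cancel in I_A²/I_B².
A: Δ = 8!·2!·2!/13! = 1/38610; Racah Σ t=0..1: t=0:+1/80640 t=1:−1/10080 = -1/11520; ⇒ 3j(5 5 2; 3 -4 1)² = 49/1430, sgn +1
B: Δ = 8!·2!·2!/13! = 1/38610; Racah Σ t=6..6: t=6:+1/5760 = 1/5760; ⇒ 3j(5 5 2; -3 1 2)² = 56/2145, sgn +1
I_A²/I_B² = (49/1430)/(56/2145) = 21/16

21/16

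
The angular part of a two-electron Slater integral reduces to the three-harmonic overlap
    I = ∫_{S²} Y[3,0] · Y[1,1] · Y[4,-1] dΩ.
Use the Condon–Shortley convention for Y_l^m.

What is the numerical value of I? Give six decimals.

m-sum 0 ✓  L=8 even ✓  2≤4≤4 ✓
Π(2lᵢ+1) = 7×3×9 = 189
triangle coeff Δ(3,1,4) = 1/252
Σ_t [0,0]: t=0:+1/36 = 1/36
(3j)²=4/63 [(3 1 4; 0 0 0)], sign=+1
Σ_t [0,0]: t=0:+1/72 = 1/72
(3j)²=5/126 [(3 1 4; 0 1 -1)], sign=-1
⇒ 4πI² = 10/21
I = (-1)√(10/21/(4π)) = -0.19466390

-0.194664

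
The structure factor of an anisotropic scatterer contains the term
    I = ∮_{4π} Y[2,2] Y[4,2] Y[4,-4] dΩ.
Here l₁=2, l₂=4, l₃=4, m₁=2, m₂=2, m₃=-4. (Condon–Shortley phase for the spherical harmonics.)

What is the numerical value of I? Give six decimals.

-0.106180

Checks pass: Σm=0; 10 even; l₃=4∈[2,6].
(2·2+1)(2·4+1)(2·4+1) = 405
Δ: 2! 2! 6! / 11! → 1/13860
sum: t=0:+1/192 t=1:−1/36 t=2:+1/192 = -5/288
3j²(2 4 4; 0 0 0) = Δ·Π!·Σ² = 20/693  (sign -1)
sum: t=0:+1/2880 = 1/2880
3j²(2 4 4; 2 2 -4) = Δ·Π!·Σ² = 2/165  (sign +1)
combine: 4πI² = 405·20/693·2/165 = 120/847
take √, sign -1: I = -0.10618031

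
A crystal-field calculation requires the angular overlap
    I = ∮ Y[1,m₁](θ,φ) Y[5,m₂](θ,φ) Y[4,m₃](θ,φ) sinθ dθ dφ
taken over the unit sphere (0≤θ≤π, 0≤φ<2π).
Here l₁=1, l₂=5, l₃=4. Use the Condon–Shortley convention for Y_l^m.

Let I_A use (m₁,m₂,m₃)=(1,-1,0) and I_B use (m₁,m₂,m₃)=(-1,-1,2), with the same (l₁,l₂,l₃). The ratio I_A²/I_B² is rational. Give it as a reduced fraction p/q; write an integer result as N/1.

Shared (l₁,l₂,l₃)=(1,5,4): N and (l;000)² cancel in I_A²/I_B².
A: Δ = 2!·0!·8!/11! = 1/495; Racah Σ t=0..0: t=0:+1/1152 = 1/1152; ⇒ 3j(1 5 4; 1 -1 0)² = 1/33, sgn +1
B: Δ = 2!·0!·8!/11! = 1/495; Racah Σ t=2..2: t=2:+1/2880 = 1/2880; ⇒ 3j(1 5 4; -1 -1 2)² = 2/165, sgn +1
I_A²/I_B² = (1/33)/(2/165) = 5/2

5/2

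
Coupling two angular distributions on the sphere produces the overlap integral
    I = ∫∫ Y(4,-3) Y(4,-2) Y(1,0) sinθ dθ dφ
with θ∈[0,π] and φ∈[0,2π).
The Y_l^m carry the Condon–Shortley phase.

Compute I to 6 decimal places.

0.000000

-3 − 2 + 0 = -5 ≠ 0: azimuthal integral kills it; I = 0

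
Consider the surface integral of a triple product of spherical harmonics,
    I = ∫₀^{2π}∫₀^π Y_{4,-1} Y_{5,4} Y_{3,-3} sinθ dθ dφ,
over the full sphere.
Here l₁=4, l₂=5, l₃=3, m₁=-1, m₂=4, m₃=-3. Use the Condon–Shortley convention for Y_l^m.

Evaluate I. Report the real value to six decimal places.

-0.186208

Checks pass: Σm=0; 12 even; l₃=3∈[1,9].
(2·4+1)(2·5+1)(2·3+1) = 693
Δ: 6! 2! 4! / 13! → 1/180180
sum: t=2:+1/576 t=3:−1/144 t=4:+1/576 = -1/288
3j²(4 5 3; 0 0 0) = Δ·Π!·Σ² = 20/1001  (sign +1)
sum: t=5:−1/5760 = -1/5760
3j²(4 5 3; -1 4 -3) = Δ·Π!·Σ² = 9/286  (sign -1)
combine: 4πI² = 693·20/1001·9/286 = 810/1859
take √, sign -1: I = -0.18620781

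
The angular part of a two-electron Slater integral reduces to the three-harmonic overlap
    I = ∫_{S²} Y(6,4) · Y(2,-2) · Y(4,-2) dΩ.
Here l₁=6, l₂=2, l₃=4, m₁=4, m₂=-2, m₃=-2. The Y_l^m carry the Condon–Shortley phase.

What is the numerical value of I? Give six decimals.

0.230476

Checks pass: Σm=0; 12 even; l₃=4∈[4,8].
(2·6+1)(2·2+1)(2·4+1) = 585
Δ: 4! 8! 0! / 13! → 1/6435
sum: t=2:+1/2304 = 1/2304
3j²(6 2 4; 0 0 0) = Δ·Π!·Σ² = 5/143  (sign +1)
sum: t=0:+1/34560 = 1/34560
3j²(6 2 4; 4 -2 -2) = Δ·Π!·Σ² = 14/429  (sign +1)
combine: 4πI² = 585·5/143·14/429 = 1050/1573
take √, sign +1: I = 0.23047581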